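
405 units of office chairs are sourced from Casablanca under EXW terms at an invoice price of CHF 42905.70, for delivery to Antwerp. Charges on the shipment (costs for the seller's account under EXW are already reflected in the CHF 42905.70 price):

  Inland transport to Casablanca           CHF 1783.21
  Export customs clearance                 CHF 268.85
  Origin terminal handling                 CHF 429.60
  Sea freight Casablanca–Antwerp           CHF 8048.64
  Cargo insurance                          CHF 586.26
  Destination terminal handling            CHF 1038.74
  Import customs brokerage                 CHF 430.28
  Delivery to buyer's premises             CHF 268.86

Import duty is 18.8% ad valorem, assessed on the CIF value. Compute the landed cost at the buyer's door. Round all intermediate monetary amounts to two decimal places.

EXW: the seller makes goods available at their premises; the buyer bears all onward costs.
CIF value = EXW price + inland to port + export clearance + origin terminal + freight + insurance = 42905.70 + 1783.21 + 268.85 + 429.60 + 8048.64 + 586.26 = 54022.26
Import duty = 54022.26 × 18.8% = 10156.18
Buyer bears: inland to port 1783.21 + export clearance 268.85 + origin terminal 429.60 + freight 8048.64 + insurance 586.26 + destination terminal 1038.74 + brokerage 430.28 + delivery 268.86 + duty 10156.18 = 23010.62
Landed cost = invoice 42905.70 + 23010.62 = 65916.32

Total landed cost: CHF 65916.32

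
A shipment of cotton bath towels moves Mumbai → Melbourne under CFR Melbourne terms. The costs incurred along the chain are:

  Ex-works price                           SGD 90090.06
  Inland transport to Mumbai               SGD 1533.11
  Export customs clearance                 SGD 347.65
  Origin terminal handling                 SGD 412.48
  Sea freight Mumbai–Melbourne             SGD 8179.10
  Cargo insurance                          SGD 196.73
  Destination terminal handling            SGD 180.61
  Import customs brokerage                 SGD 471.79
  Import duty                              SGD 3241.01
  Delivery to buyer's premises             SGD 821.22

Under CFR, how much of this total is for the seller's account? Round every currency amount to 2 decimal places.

CFR: the seller pays costs through ocean freight to the destination port, but not insurance.
Seller's account: goods 90090.06 + inland to port 1533.11 + export clearance 347.65 + origin terminal 412.48 + freight 8179.10 = 100562.40
Buyer's account: insurance 196.73 + destination terminal 180.61 + brokerage 471.79 + duty 3241.01 + delivery 821.22 = 4911.36

Seller's account: SGD 100562.40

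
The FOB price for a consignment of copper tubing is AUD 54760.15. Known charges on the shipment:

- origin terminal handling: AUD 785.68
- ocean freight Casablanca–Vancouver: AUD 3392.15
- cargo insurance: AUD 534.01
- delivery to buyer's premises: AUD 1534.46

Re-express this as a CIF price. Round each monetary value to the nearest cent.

CIF price: AUD 58686.31

Not relevant to the conversion: origin terminal — on the seller under both FOB and CIF; already in the FOB price and stays in the CIF price. delivery — on the buyer under both terms; not part of either seller's price.
From FOB to CIF, the seller additionally bears: freight, insurance.
CIF price = 54760.15 + 3392.15 + 534.01 = 58686.31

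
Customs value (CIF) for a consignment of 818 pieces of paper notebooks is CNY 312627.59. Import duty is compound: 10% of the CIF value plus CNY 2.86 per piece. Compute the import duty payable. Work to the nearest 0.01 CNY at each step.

Ad valorem component: 312627.59 × 10% = 31262.76
Specific component: 818 × 2.86 = 2339.48
Import duty = 31262.76 + 2339.48 = 33602.24

Import duty: CNY 33602.24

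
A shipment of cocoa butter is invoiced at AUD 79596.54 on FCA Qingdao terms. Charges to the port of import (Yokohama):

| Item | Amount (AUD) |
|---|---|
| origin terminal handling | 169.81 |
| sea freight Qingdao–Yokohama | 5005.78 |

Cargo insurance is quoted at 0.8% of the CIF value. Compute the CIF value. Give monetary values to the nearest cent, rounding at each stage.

Let C be the CIF value. C = FCA price + pre-shipment costs + freight + 0.8% × C
C − 0.8% × C = 79596.54 + 169.81 + 5005.78
0.992 × C = 84772.13
C = 84772.13 / 0.992 = 85455.78
Insurance premium = 0.8% × 85455.78 = 683.65

CIF value: AUD 85455.78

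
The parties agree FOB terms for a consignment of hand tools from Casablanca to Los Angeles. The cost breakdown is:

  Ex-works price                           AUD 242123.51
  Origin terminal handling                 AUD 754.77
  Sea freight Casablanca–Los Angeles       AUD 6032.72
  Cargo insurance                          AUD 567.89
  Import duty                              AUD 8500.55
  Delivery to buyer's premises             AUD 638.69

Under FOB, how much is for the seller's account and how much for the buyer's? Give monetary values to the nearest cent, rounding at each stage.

FOB: the seller bears costs until goods are on board at the origin port; the buyer bears freight, insurance and all costs thereafter.
Seller's account: goods 242123.51 + origin terminal 754.77 = 242878.28
Buyer's account: freight 6032.72 + insurance 567.89 + duty 8500.55 + delivery 638.69 = 15739.85

Seller: AUD 242878.28; buyer: AUD 15739.85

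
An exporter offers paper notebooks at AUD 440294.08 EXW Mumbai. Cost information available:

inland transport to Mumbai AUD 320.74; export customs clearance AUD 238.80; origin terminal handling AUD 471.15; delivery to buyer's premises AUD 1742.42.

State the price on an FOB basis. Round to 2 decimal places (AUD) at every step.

Not relevant to the conversion: delivery — on the buyer under both terms; not part of either seller's price.
From EXW to FOB, the seller additionally bears: inland to port, export clearance, origin terminal.
FOB price = 440294.08 + 320.74 + 238.80 + 471.15 = 441324.77

FOB price: AUD 441324.77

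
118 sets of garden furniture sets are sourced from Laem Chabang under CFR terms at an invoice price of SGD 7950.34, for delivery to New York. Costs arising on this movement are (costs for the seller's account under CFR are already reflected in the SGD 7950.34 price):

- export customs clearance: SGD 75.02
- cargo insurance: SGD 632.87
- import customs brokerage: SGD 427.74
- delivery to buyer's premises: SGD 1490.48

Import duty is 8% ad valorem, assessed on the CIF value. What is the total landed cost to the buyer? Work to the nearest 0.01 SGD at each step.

CFR: the seller pays costs through ocean freight to the destination port, but not insurance.
Already in the invoice (seller's account under CFR): export clearance — exclude.
CIF value = CFR price + insurance = 7950.34 + 632.87 = 8583.21
Import duty = 8583.21 × 8% = 686.66
Buyer bears: insurance 632.87 + brokerage 427.74 + delivery 1490.48 + duty 686.66 = 3237.75
Landed cost = invoice 7950.34 + 3237.75 = 11188.09

Total landed cost: SGD 11188.09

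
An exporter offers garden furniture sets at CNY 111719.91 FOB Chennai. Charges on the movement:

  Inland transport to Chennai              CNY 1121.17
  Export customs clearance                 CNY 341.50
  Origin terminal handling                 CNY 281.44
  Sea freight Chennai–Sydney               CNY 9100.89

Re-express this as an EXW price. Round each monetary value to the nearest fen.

EXW price: CNY 109975.80

Not relevant to the conversion: freight — on the buyer under both terms; not part of either seller's price.
From FOB to EXW, the seller no longer bears: inland to port, export clearance, origin terminal.
EXW price = 111719.91 − 1121.17 − 341.50 − 281.44 = 109975.80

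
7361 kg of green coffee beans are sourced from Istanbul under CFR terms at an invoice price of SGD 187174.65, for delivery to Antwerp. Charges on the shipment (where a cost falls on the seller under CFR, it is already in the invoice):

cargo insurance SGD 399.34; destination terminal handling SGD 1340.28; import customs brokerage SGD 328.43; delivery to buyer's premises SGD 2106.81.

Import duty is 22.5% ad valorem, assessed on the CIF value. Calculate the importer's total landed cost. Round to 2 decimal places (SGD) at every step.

CFR: the seller pays costs through ocean freight to the destination port, but not insurance.
CIF value = CFR price + insurance = 187174.65 + 399.34 = 187573.99
Import duty = 187573.99 × 22.5% = 42204.15
Buyer bears: insurance 399.34 + destination terminal 1340.28 + brokerage 328.43 + delivery 2106.81 + duty 42204.15 = 46379.01
Landed cost = invoice 187174.65 + 46379.01 = 233553.66

Total landed cost: SGD 233553.66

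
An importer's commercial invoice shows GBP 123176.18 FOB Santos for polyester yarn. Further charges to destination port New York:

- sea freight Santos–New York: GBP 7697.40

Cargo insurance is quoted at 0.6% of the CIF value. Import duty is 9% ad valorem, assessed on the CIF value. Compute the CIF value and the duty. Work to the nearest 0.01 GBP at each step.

CIF value: GBP 131663.56; import duty: GBP 11849.72

Let C be the CIF value. C = FOB price + freight + 0.6% × C
C − 0.6% × C = 123176.18 + 7697.40
0.994 × C = 130873.58
C = 130873.58 / 0.994 = 131663.56
Insurance premium = 0.6% × 131663.56 = 789.98
Import duty = 131663.56 × 9% = 11849.72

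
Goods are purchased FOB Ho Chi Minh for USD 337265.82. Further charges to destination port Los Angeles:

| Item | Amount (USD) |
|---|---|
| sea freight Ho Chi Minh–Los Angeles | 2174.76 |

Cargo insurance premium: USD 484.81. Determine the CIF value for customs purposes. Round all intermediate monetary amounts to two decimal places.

CIF = FOB price + freight + insurance
CIF = 337265.82 + 2174.76 + 484.81 = 339925.39

CIF value: USD 339925.39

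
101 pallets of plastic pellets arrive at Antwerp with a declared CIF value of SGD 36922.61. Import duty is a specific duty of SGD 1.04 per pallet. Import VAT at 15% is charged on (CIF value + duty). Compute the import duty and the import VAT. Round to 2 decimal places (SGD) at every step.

Import duty = 101 × 1.04 = 105.04
VAT base = CIF + duty = 36922.61 + 105.04 = 37027.65
Import VAT = 37027.65 × 15% = 5554.15

Import duty: SGD 105.04; import VAT: SGD 5554.15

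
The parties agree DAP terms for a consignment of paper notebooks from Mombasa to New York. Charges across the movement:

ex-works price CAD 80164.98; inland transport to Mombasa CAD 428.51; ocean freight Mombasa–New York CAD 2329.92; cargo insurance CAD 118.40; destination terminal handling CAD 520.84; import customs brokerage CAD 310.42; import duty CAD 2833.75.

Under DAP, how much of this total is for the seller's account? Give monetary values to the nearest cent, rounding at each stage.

Seller's account: CAD 83562.65

DAP: the seller bears all costs to the named destination except import duty and clearance.
Seller's account: goods 80164.98 + inland to port 428.51 + freight 2329.92 + insurance 118.40 + destination terminal 520.84 = 83562.65
Buyer's account: brokerage 310.42 + duty 2833.75 = 3144.17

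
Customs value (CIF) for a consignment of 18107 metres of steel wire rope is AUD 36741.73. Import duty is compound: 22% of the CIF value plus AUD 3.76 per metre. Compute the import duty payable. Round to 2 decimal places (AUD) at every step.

Ad valorem component: 36741.73 × 22% = 8083.18
Specific component: 18107 × 3.76 = 68082.32
Import duty = 8083.18 + 68082.32 = 76165.50

Import duty: AUD 76165.50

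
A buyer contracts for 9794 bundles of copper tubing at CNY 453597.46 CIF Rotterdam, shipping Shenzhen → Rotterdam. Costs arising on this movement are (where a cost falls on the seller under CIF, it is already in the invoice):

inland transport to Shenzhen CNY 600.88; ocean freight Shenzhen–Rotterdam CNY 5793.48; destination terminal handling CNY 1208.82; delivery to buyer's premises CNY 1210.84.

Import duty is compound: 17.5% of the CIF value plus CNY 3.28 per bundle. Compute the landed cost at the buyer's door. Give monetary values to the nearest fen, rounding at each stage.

Total landed cost: CNY 567521.00

CIF: the seller pays costs through ocean freight and marine insurance to the destination port.
Already in the invoice (seller's account under CIF): inland to port, freight — exclude.
The CIF price already equals the CIF value: 453597.46
Ad valorem component: 453597.46 × 17.5% = 79379.56
Specific component: 9794 × 3.28 = 32124.32
Import duty = 79379.56 + 32124.32 = 111503.88
Buyer bears: destination terminal 1208.82 + delivery 1210.84 + duty 111503.88 = 113923.54
Landed cost = invoice 453597.46 + 113923.54 = 567521.00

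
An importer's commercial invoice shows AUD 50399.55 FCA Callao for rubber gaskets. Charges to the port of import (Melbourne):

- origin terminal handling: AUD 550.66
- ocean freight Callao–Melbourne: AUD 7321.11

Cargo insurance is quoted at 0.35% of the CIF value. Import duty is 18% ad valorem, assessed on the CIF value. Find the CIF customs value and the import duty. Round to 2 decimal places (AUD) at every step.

Let C be the CIF value. C = FCA price + pre-shipment costs + freight + 0.35% × C
C − 0.35% × C = 50399.55 + 550.66 + 7321.11
0.9965 × C = 58271.32
C = 58271.32 / 0.9965 = 58475.99
Insurance premium = 0.35% × 58475.99 = 204.67
Import duty = 58475.99 × 18% = 10525.68

CIF value: AUD 58475.99; import duty: AUD 10525.68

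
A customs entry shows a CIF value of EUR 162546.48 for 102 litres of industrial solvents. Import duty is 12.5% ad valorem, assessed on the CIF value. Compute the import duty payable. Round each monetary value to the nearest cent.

Import duty: EUR 20318.31

Import duty = 162546.48 × 12.5% = 20318.31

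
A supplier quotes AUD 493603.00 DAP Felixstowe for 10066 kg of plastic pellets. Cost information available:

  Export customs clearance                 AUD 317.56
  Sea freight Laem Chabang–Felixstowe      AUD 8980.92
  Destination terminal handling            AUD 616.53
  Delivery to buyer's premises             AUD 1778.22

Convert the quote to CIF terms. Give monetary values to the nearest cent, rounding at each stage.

CIF price: AUD 491208.25

Not relevant to the conversion: freight, export clearance — on the seller under both DAP and CIF; already in the DAP price and stays in the CIF price.
From DAP to CIF, the seller no longer bears: destination terminal, delivery.
CIF price = 493603.00 − 616.53 − 1778.22 = 491208.25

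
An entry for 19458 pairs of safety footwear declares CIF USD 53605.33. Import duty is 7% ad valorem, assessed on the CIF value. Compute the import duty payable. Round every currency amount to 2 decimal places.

Import duty = 53605.33 × 7% = 3752.37

Import duty: USD 3752.37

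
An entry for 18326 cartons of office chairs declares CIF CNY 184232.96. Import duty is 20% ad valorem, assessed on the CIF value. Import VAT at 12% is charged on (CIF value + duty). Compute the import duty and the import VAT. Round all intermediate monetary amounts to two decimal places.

Import duty = 184232.96 × 20% = 36846.59
VAT base = CIF + duty = 184232.96 + 36846.59 = 221079.55
Import VAT = 221079.55 × 12% = 26529.55

Import duty: CNY 36846.59; import VAT: CNY 26529.55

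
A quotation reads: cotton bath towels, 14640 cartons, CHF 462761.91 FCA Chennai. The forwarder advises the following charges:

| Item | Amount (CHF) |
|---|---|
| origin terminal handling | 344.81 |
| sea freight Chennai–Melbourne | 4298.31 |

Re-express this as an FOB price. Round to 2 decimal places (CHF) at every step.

Not relevant to the conversion: freight — on the buyer under both terms; not part of either seller's price.
From FCA to FOB, the seller additionally bears: origin terminal.
FOB price = 462761.91 + 344.81 = 463106.72

FOB price: CHF 463106.72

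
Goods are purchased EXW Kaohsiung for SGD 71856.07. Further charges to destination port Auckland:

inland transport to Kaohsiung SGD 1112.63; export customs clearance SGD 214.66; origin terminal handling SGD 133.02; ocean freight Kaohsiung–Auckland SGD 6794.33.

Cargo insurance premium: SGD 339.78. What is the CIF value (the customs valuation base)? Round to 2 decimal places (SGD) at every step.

CIF = EXW price + pre-shipment costs + freight + insurance
CIF = 71856.07 + 1112.63 + 214.66 + 133.02 + 6794.33 + 339.78 = 80450.49

CIF value: SGD 80450.49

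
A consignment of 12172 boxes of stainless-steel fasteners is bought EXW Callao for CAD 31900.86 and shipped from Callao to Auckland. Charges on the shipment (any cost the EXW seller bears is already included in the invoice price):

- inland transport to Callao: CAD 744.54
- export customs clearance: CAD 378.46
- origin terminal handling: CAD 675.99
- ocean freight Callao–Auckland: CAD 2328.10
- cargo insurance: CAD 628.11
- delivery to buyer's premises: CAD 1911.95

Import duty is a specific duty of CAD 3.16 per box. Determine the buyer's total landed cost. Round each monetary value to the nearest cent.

EXW: the seller makes goods available at their premises; the buyer bears all onward costs.
CIF value = EXW price + inland to port + export clearance + origin terminal + freight + insurance = 31900.86 + 744.54 + 378.46 + 675.99 + 2328.10 + 628.11 = 36656.06
Import duty = 12172 × 3.16 = 38463.52
Buyer bears: inland to port 744.54 + export clearance 378.46 + origin terminal 675.99 + freight 2328.10 + insurance 628.11 + delivery 1911.95 + duty 38463.52 = 45130.67
Landed cost = invoice 31900.86 + 45130.67 = 77031.53

Total landed cost: CAD 77031.53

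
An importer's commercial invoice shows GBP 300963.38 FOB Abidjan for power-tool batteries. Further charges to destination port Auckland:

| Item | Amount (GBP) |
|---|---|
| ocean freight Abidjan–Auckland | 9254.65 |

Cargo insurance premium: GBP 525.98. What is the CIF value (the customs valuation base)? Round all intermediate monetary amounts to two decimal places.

CIF = FOB price + freight + insurance
CIF = 300963.38 + 9254.65 + 525.98 = 310744.01

CIF value: GBP 310744.01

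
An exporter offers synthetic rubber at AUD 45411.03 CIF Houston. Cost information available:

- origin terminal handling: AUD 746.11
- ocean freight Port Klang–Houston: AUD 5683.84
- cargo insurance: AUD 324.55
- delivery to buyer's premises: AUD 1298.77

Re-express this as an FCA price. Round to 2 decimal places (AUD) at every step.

Not relevant to the conversion: delivery — on the buyer under both terms; not part of either seller's price.
From CIF to FCA, the seller no longer bears: origin terminal, freight, insurance.
FCA price = 45411.03 − 746.11 − 5683.84 − 324.55 = 38656.53

FCA price: AUD 38656.53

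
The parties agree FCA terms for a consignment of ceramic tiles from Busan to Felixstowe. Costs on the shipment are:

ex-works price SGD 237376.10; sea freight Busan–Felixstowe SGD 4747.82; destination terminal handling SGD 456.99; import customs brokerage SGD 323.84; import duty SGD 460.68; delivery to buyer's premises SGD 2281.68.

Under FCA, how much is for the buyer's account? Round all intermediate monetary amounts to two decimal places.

FCA: the seller delivers export-cleared goods to the carrier; the buyer bears costs from that point.
Seller's account: goods 237376.10 = 237376.10
Buyer's account: freight 4747.82 + destination terminal 456.99 + brokerage 323.84 + duty 460.68 + delivery 2281.68 = 8271.01

Buyer's account: SGD 8271.01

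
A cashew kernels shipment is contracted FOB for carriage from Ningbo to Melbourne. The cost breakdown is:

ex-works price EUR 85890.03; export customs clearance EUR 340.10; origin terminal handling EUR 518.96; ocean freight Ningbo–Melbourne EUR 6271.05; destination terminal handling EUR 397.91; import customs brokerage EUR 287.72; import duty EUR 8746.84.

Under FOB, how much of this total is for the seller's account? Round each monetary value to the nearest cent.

Seller's account: EUR 86749.09

FOB: the seller bears costs until goods are on board at the origin port; the buyer bears freight, insurance and all costs thereafter.
Seller's account: goods 85890.03 + export clearance 340.10 + origin terminal 518.96 = 86749.09
Buyer's account: freight 6271.05 + destination terminal 397.91 + brokerage 287.72 + duty 8746.84 = 15703.52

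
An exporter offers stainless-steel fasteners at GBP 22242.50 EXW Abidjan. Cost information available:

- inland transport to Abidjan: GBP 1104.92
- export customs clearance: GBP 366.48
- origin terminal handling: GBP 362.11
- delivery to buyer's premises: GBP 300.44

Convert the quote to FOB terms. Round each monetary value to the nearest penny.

FOB price: GBP 24076.01

Not relevant to the conversion: delivery — on the buyer under both terms; not part of either seller's price.
From EXW to FOB, the seller additionally bears: inland to port, export clearance, origin terminal.
FOB price = 22242.50 + 1104.92 + 366.48 + 362.11 = 24076.01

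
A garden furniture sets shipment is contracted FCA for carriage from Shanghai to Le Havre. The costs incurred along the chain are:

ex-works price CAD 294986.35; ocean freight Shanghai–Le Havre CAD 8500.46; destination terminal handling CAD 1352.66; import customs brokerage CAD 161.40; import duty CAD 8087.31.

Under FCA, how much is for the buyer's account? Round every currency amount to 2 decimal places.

FCA: the seller delivers export-cleared goods to the carrier; the buyer bears costs from that point.
Seller's account: goods 294986.35 = 294986.35
Buyer's account: freight 8500.46 + destination terminal 1352.66 + brokerage 161.40 + duty 8087.31 = 18101.83

Buyer's account: CAD 18101.83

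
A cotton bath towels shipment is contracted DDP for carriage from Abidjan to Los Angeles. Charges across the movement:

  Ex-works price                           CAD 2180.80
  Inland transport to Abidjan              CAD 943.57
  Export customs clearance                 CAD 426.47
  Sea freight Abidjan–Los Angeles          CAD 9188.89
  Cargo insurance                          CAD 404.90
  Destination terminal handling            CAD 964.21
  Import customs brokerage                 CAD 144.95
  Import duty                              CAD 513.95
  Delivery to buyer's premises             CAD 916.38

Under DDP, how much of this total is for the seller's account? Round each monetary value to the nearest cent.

DDP: the seller bears all costs including import duty.
Seller's account: goods 2180.80 + inland to port 943.57 + export clearance 426.47 + freight 9188.89 + insurance 404.90 + destination terminal 964.21 + brokerage 144.95 + duty 513.95 + delivery 916.38 = 15684.12
Buyer's account: 0.00

Seller's account: CAD 15684.12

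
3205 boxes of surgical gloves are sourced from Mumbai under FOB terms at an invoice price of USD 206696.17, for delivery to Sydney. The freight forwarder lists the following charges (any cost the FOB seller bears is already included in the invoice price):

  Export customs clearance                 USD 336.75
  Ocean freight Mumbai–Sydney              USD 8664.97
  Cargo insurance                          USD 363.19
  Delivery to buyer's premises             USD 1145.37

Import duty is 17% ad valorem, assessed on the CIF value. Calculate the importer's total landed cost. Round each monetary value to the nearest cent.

Total landed cost: USD 253542.84

FOB: the seller bears costs until goods are on board at the origin port; the buyer bears freight, insurance and all costs thereafter.
Already in the invoice (seller's account under FOB): export clearance — exclude.
CIF value = FOB price + freight + insurance = 206696.17 + 8664.97 + 363.19 = 215724.33
Import duty = 215724.33 × 17% = 36673.14
Buyer bears: freight 8664.97 + insurance 363.19 + delivery 1145.37 + duty 36673.14 = 46846.67
Landed cost = invoice 206696.17 + 46846.67 = 253542.84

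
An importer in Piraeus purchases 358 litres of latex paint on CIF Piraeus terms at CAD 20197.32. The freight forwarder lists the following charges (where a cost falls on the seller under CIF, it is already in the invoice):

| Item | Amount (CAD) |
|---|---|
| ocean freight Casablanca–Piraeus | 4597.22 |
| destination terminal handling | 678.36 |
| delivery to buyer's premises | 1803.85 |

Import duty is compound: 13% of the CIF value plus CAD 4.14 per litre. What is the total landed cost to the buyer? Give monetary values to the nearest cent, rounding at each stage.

CIF: the seller pays costs through ocean freight and marine insurance to the destination port.
Already in the invoice (seller's account under CIF): freight — exclude.
The CIF price already equals the CIF value: 20197.32
Ad valorem component: 20197.32 × 13% = 2625.65
Specific component: 358 × 4.14 = 1482.12
Import duty = 2625.65 + 1482.12 = 4107.77
Buyer bears: destination terminal 678.36 + delivery 1803.85 + duty 4107.77 = 6589.98
Landed cost = invoice 20197.32 + 6589.98 = 26787.30

Total landed cost: CAD 26787.30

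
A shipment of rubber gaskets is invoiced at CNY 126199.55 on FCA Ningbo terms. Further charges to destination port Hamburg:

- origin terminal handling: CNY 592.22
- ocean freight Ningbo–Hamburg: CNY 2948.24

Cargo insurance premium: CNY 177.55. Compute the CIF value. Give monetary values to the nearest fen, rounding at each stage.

CIF = FCA price + pre-shipment costs + freight + insurance
CIF = 126199.55 + 592.22 + 2948.24 + 177.55 = 129917.56

CIF value: CNY 129917.56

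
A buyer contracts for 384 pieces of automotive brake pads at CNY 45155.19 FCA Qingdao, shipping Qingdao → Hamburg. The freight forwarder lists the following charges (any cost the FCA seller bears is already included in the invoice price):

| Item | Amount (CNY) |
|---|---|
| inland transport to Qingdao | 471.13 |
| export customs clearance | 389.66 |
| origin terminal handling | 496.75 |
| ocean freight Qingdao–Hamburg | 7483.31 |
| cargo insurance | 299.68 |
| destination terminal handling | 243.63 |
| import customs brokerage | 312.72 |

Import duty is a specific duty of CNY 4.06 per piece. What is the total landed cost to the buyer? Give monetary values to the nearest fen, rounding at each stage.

Total landed cost: CNY 55550.32

FCA: the seller delivers export-cleared goods to the carrier; the buyer bears costs from that point.
Already in the invoice (seller's account under FCA): inland to port, export clearance — exclude.
CIF value = FCA price + origin terminal + freight + insurance = 45155.19 + 496.75 + 7483.31 + 299.68 = 53434.93
Import duty = 384 × 4.06 = 1559.04
Buyer bears: origin terminal 496.75 + freight 7483.31 + insurance 299.68 + destination terminal 243.63 + brokerage 312.72 + duty 1559.04 = 10395.13
Landed cost = invoice 45155.19 + 10395.13 = 55550.32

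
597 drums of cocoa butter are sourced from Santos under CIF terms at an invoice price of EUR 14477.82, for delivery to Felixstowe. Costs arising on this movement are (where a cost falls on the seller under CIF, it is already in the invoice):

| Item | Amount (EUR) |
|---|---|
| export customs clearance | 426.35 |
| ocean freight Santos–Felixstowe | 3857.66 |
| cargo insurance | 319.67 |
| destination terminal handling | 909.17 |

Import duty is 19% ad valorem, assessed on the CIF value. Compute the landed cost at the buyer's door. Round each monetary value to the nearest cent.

CIF: the seller pays costs through ocean freight and marine insurance to the destination port.
Already in the invoice (seller's account under CIF): export clearance, freight, insurance — exclude.
The CIF price already equals the CIF value: 14477.82
Import duty = 14477.82 × 19% = 2750.79
Buyer bears: destination terminal 909.17 + duty 2750.79 = 3659.96
Landed cost = invoice 14477.82 + 3659.96 = 18137.78

Total landed cost: EUR 18137.78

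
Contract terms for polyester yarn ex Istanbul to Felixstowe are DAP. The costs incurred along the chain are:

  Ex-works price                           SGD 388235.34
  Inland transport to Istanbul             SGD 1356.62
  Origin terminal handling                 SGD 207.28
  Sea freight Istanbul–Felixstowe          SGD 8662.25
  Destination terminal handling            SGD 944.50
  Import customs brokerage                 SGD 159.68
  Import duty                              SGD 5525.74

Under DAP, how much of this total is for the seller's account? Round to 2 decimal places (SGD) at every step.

DAP: the seller bears all costs to the named destination except import duty and clearance.
Seller's account: goods 388235.34 + inland to port 1356.62 + origin terminal 207.28 + freight 8662.25 + destination terminal 944.50 = 399405.99
Buyer's account: brokerage 159.68 + duty 5525.74 = 5685.42

Seller's account: SGD 399405.99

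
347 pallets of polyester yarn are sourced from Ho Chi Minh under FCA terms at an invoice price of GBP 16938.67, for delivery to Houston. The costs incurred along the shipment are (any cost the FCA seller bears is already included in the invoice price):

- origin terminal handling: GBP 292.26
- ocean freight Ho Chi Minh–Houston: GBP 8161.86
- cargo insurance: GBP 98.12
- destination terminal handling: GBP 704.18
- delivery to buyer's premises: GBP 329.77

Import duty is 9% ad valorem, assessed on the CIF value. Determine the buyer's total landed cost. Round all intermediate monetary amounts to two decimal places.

FCA: the seller delivers export-cleared goods to the carrier; the buyer bears costs from that point.
CIF value = FCA price + origin terminal + freight + insurance = 16938.67 + 292.26 + 8161.86 + 98.12 = 25490.91
Import duty = 25490.91 × 9% = 2294.18
Buyer bears: origin terminal 292.26 + freight 8161.86 + insurance 98.12 + destination terminal 704.18 + delivery 329.77 + duty 2294.18 = 11880.37
Landed cost = invoice 16938.67 + 11880.37 = 28819.04

Total landed cost: GBP 28819.04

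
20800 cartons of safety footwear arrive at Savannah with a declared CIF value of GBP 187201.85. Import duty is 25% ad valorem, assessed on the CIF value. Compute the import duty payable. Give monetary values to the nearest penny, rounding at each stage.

Import duty: GBP 46800.46

Import duty = 187201.85 × 25% = 46800.46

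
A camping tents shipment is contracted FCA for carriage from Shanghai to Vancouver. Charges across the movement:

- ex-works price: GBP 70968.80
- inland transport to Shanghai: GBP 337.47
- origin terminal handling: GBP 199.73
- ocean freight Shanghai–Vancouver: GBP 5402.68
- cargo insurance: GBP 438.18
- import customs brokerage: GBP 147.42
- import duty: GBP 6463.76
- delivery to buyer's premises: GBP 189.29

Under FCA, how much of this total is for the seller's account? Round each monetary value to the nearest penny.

FCA: the seller delivers export-cleared goods to the carrier; the buyer bears costs from that point.
Seller's account: goods 70968.80 + inland to port 337.47 = 71306.27
Buyer's account: origin terminal 199.73 + freight 5402.68 + insurance 438.18 + brokerage 147.42 + duty 6463.76 + delivery 189.29 = 12841.06

Seller's account: GBP 71306.27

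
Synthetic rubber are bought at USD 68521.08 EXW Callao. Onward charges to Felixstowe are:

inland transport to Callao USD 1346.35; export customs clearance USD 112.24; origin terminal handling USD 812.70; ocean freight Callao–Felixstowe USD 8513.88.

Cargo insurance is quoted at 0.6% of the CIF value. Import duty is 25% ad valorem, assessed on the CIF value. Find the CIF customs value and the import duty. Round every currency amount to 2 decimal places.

CIF value: USD 79784.96; import duty: USD 19946.24

Let C be the CIF value. C = EXW price + pre-shipment costs + freight + 0.6% × C
C − 0.6% × C = 68521.08 + 1346.35 + 112.24 + 812.70 + 8513.88
0.994 × C = 79306.25
C = 79306.25 / 0.994 = 79784.96
Insurance premium = 0.6% × 79784.96 = 478.71
Import duty = 79784.96 × 25% = 19946.24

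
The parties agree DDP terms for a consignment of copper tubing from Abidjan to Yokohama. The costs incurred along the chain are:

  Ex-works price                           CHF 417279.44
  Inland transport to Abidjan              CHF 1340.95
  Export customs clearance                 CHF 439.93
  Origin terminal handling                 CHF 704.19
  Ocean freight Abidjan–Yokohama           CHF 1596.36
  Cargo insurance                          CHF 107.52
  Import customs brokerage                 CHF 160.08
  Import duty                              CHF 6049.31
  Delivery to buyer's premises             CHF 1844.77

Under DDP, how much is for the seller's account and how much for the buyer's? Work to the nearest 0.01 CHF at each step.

Seller: CHF 429522.55; buyer: CHF 0.00

DDP: the seller bears all costs including import duty.
Seller's account: goods 417279.44 + inland to port 1340.95 + export clearance 439.93 + origin terminal 704.19 + freight 1596.36 + insurance 107.52 + brokerage 160.08 + duty 6049.31 + delivery 1844.77 = 429522.55
Buyer's account: 0.00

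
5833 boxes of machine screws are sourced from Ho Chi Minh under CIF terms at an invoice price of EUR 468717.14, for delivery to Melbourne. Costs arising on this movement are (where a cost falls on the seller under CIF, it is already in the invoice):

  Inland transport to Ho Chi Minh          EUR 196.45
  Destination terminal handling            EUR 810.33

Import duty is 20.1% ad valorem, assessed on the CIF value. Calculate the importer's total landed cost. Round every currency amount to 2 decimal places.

Total landed cost: EUR 563739.62

CIF: the seller pays costs through ocean freight and marine insurance to the destination port.
Already in the invoice (seller's account under CIF): inland to port — exclude.
The CIF price already equals the CIF value: 468717.14
Import duty = 468717.14 × 20.1% = 94212.15
Buyer bears: destination terminal 810.33 + duty 94212.15 = 95022.48
Landed cost = invoice 468717.14 + 95022.48 = 563739.62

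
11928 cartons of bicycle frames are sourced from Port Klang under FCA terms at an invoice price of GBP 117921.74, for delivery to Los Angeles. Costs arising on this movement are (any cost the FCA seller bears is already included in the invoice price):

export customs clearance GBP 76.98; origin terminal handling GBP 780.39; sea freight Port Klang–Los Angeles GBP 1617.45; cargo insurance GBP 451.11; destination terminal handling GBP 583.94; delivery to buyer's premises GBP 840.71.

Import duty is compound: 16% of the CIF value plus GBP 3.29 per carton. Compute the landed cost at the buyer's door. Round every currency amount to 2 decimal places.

Total landed cost: GBP 180761.77

FCA: the seller delivers export-cleared goods to the carrier; the buyer bears costs from that point.
Already in the invoice (seller's account under FCA): export clearance — exclude.
CIF value = FCA price + origin terminal + freight + insurance = 117921.74 + 780.39 + 1617.45 + 451.11 = 120770.69
Ad valorem component: 120770.69 × 16% = 19323.31
Specific component: 11928 × 3.29 = 39243.12
Import duty = 19323.31 + 39243.12 = 58566.43
Buyer bears: origin terminal 780.39 + freight 1617.45 + insurance 451.11 + destination terminal 583.94 + delivery 840.71 + duty 58566.43 = 62840.03
Landed cost = invoice 117921.74 + 62840.03 = 180761.77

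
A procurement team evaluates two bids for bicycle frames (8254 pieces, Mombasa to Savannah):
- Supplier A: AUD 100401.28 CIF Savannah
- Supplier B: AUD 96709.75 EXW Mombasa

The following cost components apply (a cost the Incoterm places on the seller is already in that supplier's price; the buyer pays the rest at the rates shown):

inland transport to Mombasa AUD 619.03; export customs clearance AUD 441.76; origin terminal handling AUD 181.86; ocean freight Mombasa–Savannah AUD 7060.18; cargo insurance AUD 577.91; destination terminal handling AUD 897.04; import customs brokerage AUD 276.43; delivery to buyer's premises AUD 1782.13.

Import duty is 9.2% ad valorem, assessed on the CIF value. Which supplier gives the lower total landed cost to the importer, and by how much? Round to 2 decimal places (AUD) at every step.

Supplier A (CIF):
The CIF price already equals the CIF value: 100401.28
Import duty = 100401.28 × 9.2% = 9236.92
Buyer bears (A): 897.04 + 276.43 + 1782.13 = 2955.60
Landed cost (A) = invoice 100401.28 + 2955.60 + duty 9236.92 = 112593.80
Supplier B (EXW):
CIF value = EXW price + inland to port + export clearance + origin terminal + freight + insurance = 96709.75 + 619.03 + 441.76 + 181.86 + 7060.18 + 577.91 = 105590.49
Import duty = 105590.49 × 9.2% = 9714.33
Buyer bears (B): 619.03 + 441.76 + 181.86 + 7060.18 + 577.91 + 897.04 + 276.43 + 1782.13 = 11836.34
Landed cost (B) = invoice 96709.75 + 11836.34 + duty 9714.33 = 118260.42
Difference = |112593.80 − 118260.42| = 5666.62

Supplier A is cheaper by AUD 5666.62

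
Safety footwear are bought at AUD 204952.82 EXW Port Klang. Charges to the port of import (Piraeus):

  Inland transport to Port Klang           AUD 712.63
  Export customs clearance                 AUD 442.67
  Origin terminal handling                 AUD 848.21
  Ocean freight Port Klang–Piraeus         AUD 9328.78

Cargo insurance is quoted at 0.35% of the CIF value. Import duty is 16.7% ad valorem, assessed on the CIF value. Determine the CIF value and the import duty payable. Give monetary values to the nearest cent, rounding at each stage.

Let C be the CIF value. C = EXW price + pre-shipment costs + freight + 0.35% × C
C − 0.35% × C = 204952.82 + 712.63 + 442.67 + 848.21 + 9328.78
0.9965 × C = 216285.11
C = 216285.11 / 0.9965 = 217044.77
Insurance premium = 0.35% × 217044.77 = 759.66
Import duty = 217044.77 × 16.7% = 36246.48

CIF value: AUD 217044.77; import duty: AUD 36246.48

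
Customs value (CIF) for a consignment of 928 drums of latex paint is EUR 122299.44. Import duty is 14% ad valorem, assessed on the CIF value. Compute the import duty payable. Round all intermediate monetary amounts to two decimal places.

Import duty = 122299.44 × 14% = 17121.92

Import duty: EUR 17121.92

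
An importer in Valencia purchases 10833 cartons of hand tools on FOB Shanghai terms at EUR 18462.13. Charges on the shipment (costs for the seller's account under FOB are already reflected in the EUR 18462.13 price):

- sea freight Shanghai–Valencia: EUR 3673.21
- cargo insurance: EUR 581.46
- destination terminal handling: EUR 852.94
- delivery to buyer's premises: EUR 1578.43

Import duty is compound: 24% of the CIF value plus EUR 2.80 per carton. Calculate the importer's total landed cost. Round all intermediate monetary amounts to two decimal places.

Total landed cost: EUR 60932.60

FOB: the seller bears costs until goods are on board at the origin port; the buyer bears freight, insurance and all costs thereafter.
CIF value = FOB price + freight + insurance = 18462.13 + 3673.21 + 581.46 = 22716.80
Ad valorem component: 22716.80 × 24% = 5452.03
Specific component: 10833 × 2.80 = 30332.40
Import duty = 5452.03 + 30332.40 = 35784.43
Buyer bears: freight 3673.21 + insurance 581.46 + destination terminal 852.94 + delivery 1578.43 + duty 35784.43 = 42470.47
Landed cost = invoice 18462.13 + 42470.47 = 60932.60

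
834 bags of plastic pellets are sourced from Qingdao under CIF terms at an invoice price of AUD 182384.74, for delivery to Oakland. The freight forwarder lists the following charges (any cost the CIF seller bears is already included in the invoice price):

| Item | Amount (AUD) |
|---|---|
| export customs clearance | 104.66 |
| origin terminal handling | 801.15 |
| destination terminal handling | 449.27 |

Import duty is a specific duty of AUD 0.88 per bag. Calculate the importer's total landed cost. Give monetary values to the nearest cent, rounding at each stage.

Total landed cost: AUD 183567.93

CIF: the seller pays costs through ocean freight and marine insurance to the destination port.
Already in the invoice (seller's account under CIF): export clearance, origin terminal — exclude.
The CIF price already equals the CIF value: 182384.74
Import duty = 834 × 0.88 = 733.92
Buyer bears: destination terminal 449.27 + duty 733.92 = 1183.19
Landed cost = invoice 182384.74 + 1183.19 = 183567.93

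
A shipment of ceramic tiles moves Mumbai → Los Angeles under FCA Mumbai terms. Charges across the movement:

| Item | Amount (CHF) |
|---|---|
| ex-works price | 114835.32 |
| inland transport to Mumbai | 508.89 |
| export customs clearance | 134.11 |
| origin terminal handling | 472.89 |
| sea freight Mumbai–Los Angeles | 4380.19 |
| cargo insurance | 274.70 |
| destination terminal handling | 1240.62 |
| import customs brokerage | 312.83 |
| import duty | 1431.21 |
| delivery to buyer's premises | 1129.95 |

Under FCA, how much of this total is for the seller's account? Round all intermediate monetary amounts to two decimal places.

Seller's account: CHF 115478.32

FCA: the seller delivers export-cleared goods to the carrier; the buyer bears costs from that point.
Seller's account: goods 114835.32 + inland to port 508.89 + export clearance 134.11 = 115478.32
Buyer's account: origin terminal 472.89 + freight 4380.19 + insurance 274.70 + destination terminal 1240.62 + brokerage 312.83 + duty 1431.21 + delivery 1129.95 = 9242.39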